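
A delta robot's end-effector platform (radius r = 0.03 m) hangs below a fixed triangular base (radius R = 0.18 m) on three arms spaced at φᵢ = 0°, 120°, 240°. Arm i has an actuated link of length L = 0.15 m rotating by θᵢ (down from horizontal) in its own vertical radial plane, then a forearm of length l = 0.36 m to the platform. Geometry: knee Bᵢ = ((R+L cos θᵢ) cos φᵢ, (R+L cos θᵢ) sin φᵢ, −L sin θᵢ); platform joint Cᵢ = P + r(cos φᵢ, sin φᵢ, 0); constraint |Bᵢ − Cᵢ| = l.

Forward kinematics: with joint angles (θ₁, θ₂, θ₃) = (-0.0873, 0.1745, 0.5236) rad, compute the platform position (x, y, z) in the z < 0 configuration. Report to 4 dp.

centre 1 = (0.2994·cos0.0°, 0.2994·sin0.0°, 0.0131) = (0.2994, 0.0000, 0.0131)
centre 2 = (0.2977·cos120.0°, 0.2977·sin120.0°, -0.0260) = (-0.1489, 0.2578, -0.0260)
φ3=240.0°: virtual centre (-0.1400, -0.2424, -0.0750), radius l
eliminate P² terms by subtracting sphere 1 from 2 and 3
linear system: -0.8966x+0.5157y = -0.0005−-0.0782z; -0.8788x+-0.4848y = -0.0059−-0.1762z
Cramer: x(z) = 0.0037-0.1450z;  y(z) = 0.0054-0.1005z
quadratic in z: (1.0311)z²+(0.0585)z+(-0.0419)=0, √Δ=0.4200 → z ∈ {-0.2320, 0.1753}; z = -0.2320 (taking z<0)
x = 0.0373, y = 0.0287

(0.0373, 0.0287, -0.2320)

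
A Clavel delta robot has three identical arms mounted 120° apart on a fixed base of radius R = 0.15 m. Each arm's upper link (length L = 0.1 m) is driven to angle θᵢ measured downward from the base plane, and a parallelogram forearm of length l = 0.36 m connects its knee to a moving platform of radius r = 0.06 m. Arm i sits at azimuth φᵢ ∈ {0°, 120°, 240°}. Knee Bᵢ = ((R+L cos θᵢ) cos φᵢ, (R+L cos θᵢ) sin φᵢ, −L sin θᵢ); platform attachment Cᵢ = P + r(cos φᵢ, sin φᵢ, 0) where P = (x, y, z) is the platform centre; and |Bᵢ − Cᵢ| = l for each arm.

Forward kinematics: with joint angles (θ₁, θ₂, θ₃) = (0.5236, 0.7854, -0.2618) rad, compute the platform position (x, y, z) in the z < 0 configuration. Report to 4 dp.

(-0.0283, -0.1107, -0.3245)

φ1=0.0°: virtual centre (0.1766, 0.0000, -0.0500), radius l
O2 = (0.1607·cos120.0°, 0.1607·sin120.0°, -0.0707) = (-0.0804, 0.1392, -0.0707)
φ3=240.0°: virtual centre (-0.0933, -0.1616, 0.0259), radius l
|O₂|²−|O₁|² = -0.0029;  |O₃|²−|O₁|² = 0.0018
plane₁₂: -0.5139x+0.2784y+-0.0414z = -0.0029
det = 0.3163;  x = 0.0013+0.0912z,  y = -0.0078+0.3172z
into |P−O₁|² = l²: 1.1090z² + 0.0631z + -0.0963 = 0;  Δ = 0.4312;  z = -0.3245 or 0.2676 → z<0 root = -0.3245
x = -0.0283, y = -0.1107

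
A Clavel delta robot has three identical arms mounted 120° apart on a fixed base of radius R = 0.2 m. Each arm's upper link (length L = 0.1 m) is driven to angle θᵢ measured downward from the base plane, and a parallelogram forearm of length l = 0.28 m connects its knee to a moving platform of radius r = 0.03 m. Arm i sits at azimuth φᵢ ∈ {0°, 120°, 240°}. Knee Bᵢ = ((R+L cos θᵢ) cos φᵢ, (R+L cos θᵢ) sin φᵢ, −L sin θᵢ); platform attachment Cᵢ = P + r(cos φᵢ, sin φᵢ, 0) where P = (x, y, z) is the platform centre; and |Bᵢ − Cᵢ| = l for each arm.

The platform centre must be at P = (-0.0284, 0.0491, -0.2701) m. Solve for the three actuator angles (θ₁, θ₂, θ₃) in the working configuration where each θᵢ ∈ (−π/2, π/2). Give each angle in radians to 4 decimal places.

θ₁ = 1.3966, θ₂ = 0.6984, θ₃ = 1.3960

rotate P by −φ1: (-0.0284, 0.0491, -0.2701)
  e−x'=0.1984;  (l²−L²−(e−x')²−y'²−z²)/2L = -0.2316
  θ1 = atan2(B,A) + arccos(C/0.3351) = 1.3966
arm 2 (φ=120.0°): x'=0.0567, y'=0.0000
  A cos θ + B sin θ = C:  0.1133·cos θ + -0.2701·sin θ = -0.0869
  √(A²+B²)=0.2929;  θ2 = -1.1737+1.8721 ≈ 0.6984
arm 3 (φ=240.0°): x'=-0.0283, y'=-0.0491
  e−x'=0.1983;  (l²−L²−(e−x')²−y'²−z²)/2L = -0.2315
  √(A²+B²)=0.3351;  θ3 = -0.9374+2.3335 ≈ 1.3960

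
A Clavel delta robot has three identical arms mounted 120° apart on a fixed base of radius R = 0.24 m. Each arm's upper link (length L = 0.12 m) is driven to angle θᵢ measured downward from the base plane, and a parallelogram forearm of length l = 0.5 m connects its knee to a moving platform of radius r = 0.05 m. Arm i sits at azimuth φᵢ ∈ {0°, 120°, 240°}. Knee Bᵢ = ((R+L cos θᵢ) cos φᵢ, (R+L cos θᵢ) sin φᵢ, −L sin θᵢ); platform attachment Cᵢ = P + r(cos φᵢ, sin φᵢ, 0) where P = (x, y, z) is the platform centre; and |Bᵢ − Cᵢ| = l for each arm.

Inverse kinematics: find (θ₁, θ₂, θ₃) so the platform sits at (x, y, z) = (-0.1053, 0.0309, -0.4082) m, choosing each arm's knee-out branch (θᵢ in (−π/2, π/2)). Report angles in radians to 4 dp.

θ₁ = 0.7856, θ₂ = -0.2619, θ₃ = 0.0876

φ1=0.0° → target in arm frame (-0.1053, 0.0309)
  A cos θ + B sin θ = C:  0.2953·cos θ + -0.4082·sin θ = -0.0799
  γ=atan2(-0.4082,0.2953)=-0.9445;  ψ=arccos(-0.1587)=1.7301;  θ1=γ+ψ≈0.7856
φ2=120.0° → target in arm frame (0.0794, 0.0757)
  e−x'=0.1106;  (l²−L²−(e−x')²−y'²−z²)/2L = 0.2125
  √(A²+B²)=0.4229;  θ2 = -1.3062+1.0443 ≈ -0.2619
arm 3 (φ=240.0°): x'=0.0259, y'=-0.1066
  A cos θ + B sin θ = C:  0.1641·cos θ + -0.4082·sin θ = 0.1278
  θ3 = atan2(B,A) + arccos(C/0.4400) = 0.0876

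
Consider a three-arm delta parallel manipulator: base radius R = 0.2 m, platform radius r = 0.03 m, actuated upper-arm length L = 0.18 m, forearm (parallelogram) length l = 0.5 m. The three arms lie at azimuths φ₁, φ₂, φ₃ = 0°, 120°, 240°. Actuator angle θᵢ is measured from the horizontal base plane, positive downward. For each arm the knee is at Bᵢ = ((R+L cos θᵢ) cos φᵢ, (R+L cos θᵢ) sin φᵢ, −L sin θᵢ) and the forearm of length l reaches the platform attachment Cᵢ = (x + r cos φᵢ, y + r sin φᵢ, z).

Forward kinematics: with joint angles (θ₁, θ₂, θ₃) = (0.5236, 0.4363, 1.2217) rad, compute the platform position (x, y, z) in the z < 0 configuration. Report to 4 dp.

arm 1 at φ=0.0°: e+L cos θ1 = 0.3259;  S1 = (0.3259, 0.0000, -0.0900)
arm 2 at φ=120.0°: e+L cos θ2 = 0.3331;  S2 = (-0.1666, 0.2885, -0.0761)
S3 = (0.2316·cos240.0°, 0.2316·sin240.0°, -0.1691) = (-0.1158, -0.2005, -0.1691)
eliminate P² terms by subtracting sphere 1 from 2 and 3
plane₁₂: -0.9849x+0.5770y+0.0279z = 0.0025
Cramer: x(z) = 0.0194-0.0886z;  y(z) = 0.0373-0.1995z
sphere 1 gives Az²+Bz+C=0 with A=1.0477, B=0.2194, C=-0.1465;  B²−4AC=0.6623;  roots -0.4931, 0.2837;  negative root z = -0.4931
x = 0.0630, y = 0.1357

(0.0630, 0.1357, -0.4931)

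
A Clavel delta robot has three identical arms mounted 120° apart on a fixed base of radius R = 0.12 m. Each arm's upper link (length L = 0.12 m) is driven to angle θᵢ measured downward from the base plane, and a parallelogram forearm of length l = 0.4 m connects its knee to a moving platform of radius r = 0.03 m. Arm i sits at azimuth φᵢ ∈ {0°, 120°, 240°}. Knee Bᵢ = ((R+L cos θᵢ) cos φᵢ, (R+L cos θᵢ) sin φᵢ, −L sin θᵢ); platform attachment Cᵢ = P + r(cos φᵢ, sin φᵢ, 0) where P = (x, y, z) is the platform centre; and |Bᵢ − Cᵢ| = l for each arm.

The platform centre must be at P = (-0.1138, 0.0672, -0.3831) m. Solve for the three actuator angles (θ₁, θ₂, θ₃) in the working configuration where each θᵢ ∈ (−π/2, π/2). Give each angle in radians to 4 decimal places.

θ₁ = 0.9594, θ₂ = -0.0001, θ₃ = 0.5233

arm 1 (φ=0.0°): x'=-0.1138, y'=0.0672
  A=0.2038, B=-0.3831, C=(l²−L²−A²−y'²−z²)/(2L)=-0.1967
  γ=atan2(-0.3831,0.2038)=-1.0819;  ψ=arccos(-0.4534)=2.0413;  θ1=γ+ψ≈0.9594
φ2=120.0° → target in arm frame (0.1151, 0.0650)
  e−x'=-0.0251;  (l²−L²−(e−x')²−y'²−z²)/2L = -0.0251
  θ2 = atan2(B,A) + arccos(C/0.3839) = -0.0001
φ3=240.0° → target in arm frame (-0.0013, -0.1322)
  e−x'=0.0913;  (l²−L²−(e−x')²−y'²−z²)/2L = -0.1124
  γ=atan2(-0.3831,0.0913)=-1.3368;  ψ=arccos(-0.2853)=1.8601;  θ3=γ+ψ≈0.5233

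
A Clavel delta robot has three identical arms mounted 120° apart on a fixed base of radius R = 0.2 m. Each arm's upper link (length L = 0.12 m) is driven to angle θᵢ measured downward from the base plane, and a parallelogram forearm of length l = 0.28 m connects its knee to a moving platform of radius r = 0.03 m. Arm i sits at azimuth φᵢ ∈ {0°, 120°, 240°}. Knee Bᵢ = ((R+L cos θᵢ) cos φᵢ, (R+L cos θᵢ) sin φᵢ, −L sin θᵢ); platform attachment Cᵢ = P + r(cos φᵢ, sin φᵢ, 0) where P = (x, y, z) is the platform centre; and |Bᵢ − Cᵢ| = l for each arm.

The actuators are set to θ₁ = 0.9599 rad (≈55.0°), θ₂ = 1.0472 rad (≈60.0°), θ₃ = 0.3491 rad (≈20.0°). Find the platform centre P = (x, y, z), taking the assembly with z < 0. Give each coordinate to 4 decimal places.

arm 1 at φ=0.0°: ρ1 = 0.2388;  S1 = (0.2388, 0.0000, -0.0983)
S2 = (0.2300·cos120.0°, 0.2300·sin120.0°, -0.1039) = (-0.1150, 0.1992, -0.1039)
arm 3 at φ=240.0°: ρ3 = 0.2828;  S3 = (-0.1414, -0.2449, -0.0410)
|S₂|²−|S₁|² = -0.0030;  |S₃|²−|S₁|² = 0.0149
linear system: -0.7077x+0.3984y = -0.0030−-0.0113z; -0.7604x+-0.4898y = 0.0149−0.1145z
Cramer: x(z) = -0.0069+0.0617z;  y(z) = -0.0198+0.1379z
quadratic in z: (1.0228)z²+(0.1608)z+(-0.0080)=0, √Δ=0.2417 → z ∈ {-0.1968, 0.0396}; z = -0.1968 (taking z<0)
x = -0.0190, y = -0.0469

(-0.0190, -0.0469, -0.1968)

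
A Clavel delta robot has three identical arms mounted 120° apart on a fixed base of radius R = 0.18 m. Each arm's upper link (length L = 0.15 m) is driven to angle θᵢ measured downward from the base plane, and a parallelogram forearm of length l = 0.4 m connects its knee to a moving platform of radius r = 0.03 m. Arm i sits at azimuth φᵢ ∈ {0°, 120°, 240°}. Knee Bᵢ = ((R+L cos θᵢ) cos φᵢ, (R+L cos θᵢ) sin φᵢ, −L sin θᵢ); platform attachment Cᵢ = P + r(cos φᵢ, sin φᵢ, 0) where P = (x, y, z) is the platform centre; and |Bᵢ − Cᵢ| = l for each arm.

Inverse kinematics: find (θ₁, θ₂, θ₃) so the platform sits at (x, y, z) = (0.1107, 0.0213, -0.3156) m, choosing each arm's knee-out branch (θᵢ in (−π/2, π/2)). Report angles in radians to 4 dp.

rotate P by −φ1: (0.1107, 0.0213, -0.3156)
  e−x'=0.0393;  (l²−L²−(e−x')²−y'²−z²)/2L = 0.1197
  √(A²+B²)=0.3180;  θ1 = -1.4469+1.1851 ≈ -0.2619
rotate P by −φ2: (-0.0369, -0.1065, -0.3156)
  A=0.1869, B=-0.3156, C=(l²−L²−A²−y'²−z²)/(2L)=-0.0279
  √(A²+B²)=0.3668;  θ2 = -1.0361+1.6470 ≈ 0.6109
rotate P by −φ3: (-0.0738, 0.0852, -0.3156)
  A=0.2238, B=-0.3156, C=(l²−L²−A²−y'²−z²)/(2L)=-0.0648
  γ=atan2(-0.3156,0.2238)=-0.9540;  ψ=arccos(-0.1676)=1.7392;  θ3=γ+ψ≈0.7852

θ₁ = -0.2619, θ₂ = 0.6109, θ₃ = 0.7852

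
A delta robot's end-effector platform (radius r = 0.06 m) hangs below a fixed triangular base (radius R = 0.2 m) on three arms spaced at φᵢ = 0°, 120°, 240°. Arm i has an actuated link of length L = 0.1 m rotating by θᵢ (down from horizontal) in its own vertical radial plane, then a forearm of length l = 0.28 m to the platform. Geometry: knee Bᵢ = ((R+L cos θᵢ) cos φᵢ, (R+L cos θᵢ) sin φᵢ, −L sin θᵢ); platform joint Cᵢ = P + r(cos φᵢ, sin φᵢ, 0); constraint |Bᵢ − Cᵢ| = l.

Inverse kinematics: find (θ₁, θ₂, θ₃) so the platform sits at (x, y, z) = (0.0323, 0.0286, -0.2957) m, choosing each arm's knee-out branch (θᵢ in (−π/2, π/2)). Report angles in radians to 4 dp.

φ1=0.0° → target in arm frame (0.0323, 0.0286)
  A cos θ + B sin θ = C:  0.1077·cos θ + -0.2957·sin θ = -0.1573
  θ1 = atan2(B,A) + arccos(C/0.3147) = 0.8726
rotate P by −φ2: (0.0086, -0.0423, -0.2957)
  A=0.1314, B=-0.2957, C=(l²−L²−A²−y'²−z²)/(2L)=-0.1904
  √(A²+B²)=0.3236;  θ2 = -1.1527+2.2000 ≈ 1.0474
arm 3 (φ=240.0°): x'=-0.0409, y'=0.0137
  e−x'=0.1809;  (l²−L²−(e−x')²−y'²−z²)/2L = -0.2598
  θ3 = atan2(B,A) + arccos(C/0.3467) = 1.3962

θ₁ = 0.8726, θ₂ = 1.0474, θ₃ = 1.3962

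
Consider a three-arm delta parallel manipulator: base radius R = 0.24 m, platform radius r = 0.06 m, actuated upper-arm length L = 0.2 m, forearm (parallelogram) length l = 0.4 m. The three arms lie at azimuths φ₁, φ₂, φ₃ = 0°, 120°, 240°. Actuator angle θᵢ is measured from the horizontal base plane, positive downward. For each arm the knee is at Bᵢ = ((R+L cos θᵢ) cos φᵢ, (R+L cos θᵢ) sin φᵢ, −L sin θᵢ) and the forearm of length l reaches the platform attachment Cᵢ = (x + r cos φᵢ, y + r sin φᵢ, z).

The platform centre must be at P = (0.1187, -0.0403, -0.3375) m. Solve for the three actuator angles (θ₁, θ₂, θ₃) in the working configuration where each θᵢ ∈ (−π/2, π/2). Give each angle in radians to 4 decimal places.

arm 1 (φ=0.0°): x'=0.1187, y'=-0.0403
  e−x'=0.0613;  (l²−L²−(e−x')²−y'²−z²)/2L = 0.0018
  √(A²+B²)=0.3430;  θ1 = -1.3911+1.5656 ≈ 0.1745
arm 2 (φ=120.0°): x'=-0.0943, y'=-0.0826
  A cos θ + B sin θ = C:  0.2743·cos θ + -0.3375·sin θ = -0.1899
  θ2 = atan2(B,A) + arccos(C/0.4349) = 1.1342
φ3=240.0° → target in arm frame (-0.0244, 0.1229)
  e−x'=0.2044;  (l²−L²−(e−x')²−y'²−z²)/2L = -0.1271
  θ3 = atan2(B,A) + arccos(C/0.3946) = 0.8725

θ₁ = 0.1745, θ₂ = 1.1342, θ₃ = 0.8725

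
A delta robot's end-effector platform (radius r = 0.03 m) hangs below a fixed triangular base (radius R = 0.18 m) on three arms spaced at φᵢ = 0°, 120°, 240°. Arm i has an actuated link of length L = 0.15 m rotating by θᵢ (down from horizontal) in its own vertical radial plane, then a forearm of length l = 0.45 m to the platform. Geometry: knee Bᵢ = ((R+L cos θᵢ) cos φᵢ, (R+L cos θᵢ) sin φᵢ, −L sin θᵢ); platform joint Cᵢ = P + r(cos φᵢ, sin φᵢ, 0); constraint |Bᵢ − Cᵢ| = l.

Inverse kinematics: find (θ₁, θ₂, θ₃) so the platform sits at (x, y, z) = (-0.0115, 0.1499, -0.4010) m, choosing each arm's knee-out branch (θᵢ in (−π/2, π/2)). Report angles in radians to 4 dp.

θ₁ = 0.6112, θ₂ = -0.0870, θ₃ = 1.0476

φ1=0.0° → target in arm frame (-0.0115, 0.1499)
  e−x'=0.1615;  (l²−L²−(e−x')²−y'²−z²)/2L = -0.0978
  √(A²+B²)=0.4323;  θ1 = -1.1879+1.7991 ≈ 0.6112
rotate P by −φ2: (0.1356, -0.0650, -0.4010)
  e−x'=0.0144;  (l²−L²−(e−x')²−y'²−z²)/2L = 0.0492
  γ=atan2(-0.4010,0.0144)=-1.5348;  ψ=arccos(0.1227)=1.4478;  θ2=γ+ψ≈-0.0870
φ3=240.0° → target in arm frame (-0.1241, -0.0849)
  A cos θ + B sin θ = C:  0.2741·cos θ + -0.4010·sin θ = -0.2104
  θ3 = atan2(B,A) + arccos(C/0.4857) = 1.0476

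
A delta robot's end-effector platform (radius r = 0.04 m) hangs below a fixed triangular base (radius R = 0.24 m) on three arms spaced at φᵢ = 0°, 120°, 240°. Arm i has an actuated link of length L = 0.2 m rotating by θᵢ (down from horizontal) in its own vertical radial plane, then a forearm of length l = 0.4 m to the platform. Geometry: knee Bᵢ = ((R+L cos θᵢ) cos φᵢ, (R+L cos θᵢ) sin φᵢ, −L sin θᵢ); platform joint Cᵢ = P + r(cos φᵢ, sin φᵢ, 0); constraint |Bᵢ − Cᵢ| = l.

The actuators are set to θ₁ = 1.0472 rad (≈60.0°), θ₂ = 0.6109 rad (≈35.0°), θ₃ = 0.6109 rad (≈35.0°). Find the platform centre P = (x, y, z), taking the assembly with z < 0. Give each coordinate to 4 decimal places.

(-0.0669, 0.0000, -0.3326)

centre 1 = (0.3000·cos0.0°, 0.3000·sin0.0°, -0.1732) = (0.3000, 0.0000, -0.1732)
arm 2 at φ=120.0°: e+L cos θ2 = 0.3638;  centre 2 = (-0.1819, 0.3151, -0.1147)
φ3=240.0°: virtual centre (-0.1819, -0.3151, -0.1147), radius l
subtract pairs → two planes through P
plane₁₂: -0.9638x+0.6302y+0.1170z = 0.0255
Cramer: x(z) = -0.0265+0.1214z;  y(z) = 0.0000-0.0000z
quadratic in z: (1.0147)z²+(0.2672)z+(-0.0234)=0, √Δ=0.4079 → z ∈ {-0.3326, 0.0693}; z = -0.3326 (taking z<0)
x = -0.0669, y = 0.0000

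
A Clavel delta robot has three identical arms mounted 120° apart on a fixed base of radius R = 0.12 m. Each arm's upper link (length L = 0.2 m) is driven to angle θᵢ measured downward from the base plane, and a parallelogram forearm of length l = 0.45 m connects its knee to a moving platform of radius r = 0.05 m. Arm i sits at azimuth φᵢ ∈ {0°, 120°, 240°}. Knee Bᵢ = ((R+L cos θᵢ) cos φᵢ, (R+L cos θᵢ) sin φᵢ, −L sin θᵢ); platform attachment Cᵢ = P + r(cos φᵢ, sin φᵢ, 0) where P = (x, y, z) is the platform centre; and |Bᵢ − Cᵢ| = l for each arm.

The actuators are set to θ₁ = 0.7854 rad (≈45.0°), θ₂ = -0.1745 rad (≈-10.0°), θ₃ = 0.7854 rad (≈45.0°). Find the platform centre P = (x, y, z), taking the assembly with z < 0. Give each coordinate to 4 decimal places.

(-0.1023, 0.1772, -0.4109)

φ1=0.0°: virtual centre (0.2114, 0.0000, -0.1414), radius l
φ2=120.0°: virtual centre (-0.1335, 0.2312, 0.0347), radius l
φ3=240.0°: virtual centre (-0.1057, -0.1831, -0.1414), radius l
eliminate P² terms by subtracting sphere 1 from 2 and 3
[-0.6898 0.4624 0.3523]·P = 0.0078;  [-0.6343 -0.3662 0.0000]·P = 0.0000
det = 0.5459;  x = -0.0052+0.2363z,  y = 0.0090+-0.4093z
into |P−O₁|² = l²: 1.2234z² + 0.1731z + -0.1355 = 0;  Δ = 0.6930;  z = -0.4109 or 0.2695 → z<0 root = -0.4109
x = -0.1023, y = 0.1772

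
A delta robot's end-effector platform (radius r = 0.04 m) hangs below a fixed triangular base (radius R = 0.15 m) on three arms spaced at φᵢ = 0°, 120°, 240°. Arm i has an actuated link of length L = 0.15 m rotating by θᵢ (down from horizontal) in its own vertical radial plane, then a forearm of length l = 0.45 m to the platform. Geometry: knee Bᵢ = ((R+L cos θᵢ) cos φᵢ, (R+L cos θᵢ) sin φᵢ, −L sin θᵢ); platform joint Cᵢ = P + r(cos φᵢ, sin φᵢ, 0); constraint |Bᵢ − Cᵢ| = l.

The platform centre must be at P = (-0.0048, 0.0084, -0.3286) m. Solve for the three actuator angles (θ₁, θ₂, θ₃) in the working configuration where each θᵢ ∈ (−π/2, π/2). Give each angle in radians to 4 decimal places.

arm 1 (φ=0.0°): x'=-0.0048, y'=0.0084
  A cos θ + B sin θ = C:  0.1148·cos θ + -0.3286·sin θ = 0.1959
  θ1 = atan2(B,A) + arccos(C/0.3481) = -0.2617
φ2=120.0° → target in arm frame (0.0097, 0.0000)
  A cos θ + B sin θ = C:  0.1003·cos θ + -0.3286·sin θ = 0.2065
  θ2 = atan2(B,A) + arccos(C/0.3436) = -0.3486
rotate P by −φ3: (-0.0049, -0.0084, -0.3286)
  e−x'=0.1149;  (l²−L²−(e−x')²−y'²−z²)/2L = 0.1959
  √(A²+B²)=0.3481;  θ3 = -1.2345+0.9732 ≈ -0.2613

θ₁ = -0.2617, θ₂ = -0.3486, θ₃ = -0.2613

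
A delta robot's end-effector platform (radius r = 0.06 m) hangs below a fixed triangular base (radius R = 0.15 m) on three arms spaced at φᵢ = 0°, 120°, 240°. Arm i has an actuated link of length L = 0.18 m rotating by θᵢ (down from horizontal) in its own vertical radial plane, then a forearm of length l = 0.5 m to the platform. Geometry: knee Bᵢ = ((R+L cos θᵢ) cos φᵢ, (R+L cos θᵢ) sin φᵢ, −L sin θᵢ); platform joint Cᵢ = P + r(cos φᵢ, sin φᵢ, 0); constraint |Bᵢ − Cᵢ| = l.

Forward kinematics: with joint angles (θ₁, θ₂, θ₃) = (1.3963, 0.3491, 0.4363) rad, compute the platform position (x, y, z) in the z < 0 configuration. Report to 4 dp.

(-0.2641, 0.0156, -0.4955)

arm 1 at φ=0.0°: (R−r)+L cos θ1 = 0.1213;  centre 1 = (0.1213, 0.0000, -0.1773)
arm 2 at φ=120.0°: (R−r)+L cos θ2 = 0.2591;  centre 2 = (-0.1296, 0.2244, -0.0616)
centre 3 = (0.2531·cos240.0°, 0.2531·sin240.0°, -0.0761) = (-0.1266, -0.2192, -0.0761)
|centre ₂|²−|centre ₁|² = 0.0248;  |centre ₃|²−|centre ₁|² = 0.0237
plane₁₂: -0.5016x+0.4488y+0.2314z = 0.0248
Cramer: x(z) = -0.0487+0.4347z;  y(z) = 0.0009-0.0297z
quadratic in z: (1.1898)z²+(0.2068)z+(-0.1897)=0, √Δ=0.9724 → z ∈ {-0.4955, 0.3218}; z = -0.4955 (taking z<0)
x = -0.2641, y = 0.0156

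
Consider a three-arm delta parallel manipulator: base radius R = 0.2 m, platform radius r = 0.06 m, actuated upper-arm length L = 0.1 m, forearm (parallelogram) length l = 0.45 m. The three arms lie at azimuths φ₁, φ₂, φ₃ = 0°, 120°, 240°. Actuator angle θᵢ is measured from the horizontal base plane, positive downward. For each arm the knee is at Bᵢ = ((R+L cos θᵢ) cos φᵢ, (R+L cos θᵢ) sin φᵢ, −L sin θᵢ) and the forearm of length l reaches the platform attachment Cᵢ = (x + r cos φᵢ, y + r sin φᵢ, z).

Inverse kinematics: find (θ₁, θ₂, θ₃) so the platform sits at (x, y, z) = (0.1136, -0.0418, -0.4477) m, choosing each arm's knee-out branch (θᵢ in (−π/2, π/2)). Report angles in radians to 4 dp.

φ1=0.0° → target in arm frame (0.1136, -0.0418)
  A=0.0264, B=-0.4477, C=(l²−L²−A²−y'²−z²)/(2L)=-0.0519
  γ=atan2(-0.4477,0.0264)=-1.5119;  ψ=arccos(-0.1157)=1.6868;  θ1=γ+ψ≈0.1749
φ2=120.0° → target in arm frame (-0.0930, -0.0775)
  e−x'=0.2330;  (l²−L²−(e−x')²−y'²−z²)/2L = -0.3411
  θ2 = atan2(B,A) + arccos(C/0.5047) = 1.2221
rotate P by −φ3: (-0.0206, 0.1193, -0.4477)
  A cos θ + B sin θ = C:  0.1606·cos θ + -0.4477·sin θ = -0.2398
  γ=atan2(-0.4477,0.1606)=-1.2264;  ψ=arccos(-0.5041)=2.0992;  θ3=γ+ψ≈0.8728

θ₁ = 0.1749, θ₂ = 1.2221, θ₃ = 0.8728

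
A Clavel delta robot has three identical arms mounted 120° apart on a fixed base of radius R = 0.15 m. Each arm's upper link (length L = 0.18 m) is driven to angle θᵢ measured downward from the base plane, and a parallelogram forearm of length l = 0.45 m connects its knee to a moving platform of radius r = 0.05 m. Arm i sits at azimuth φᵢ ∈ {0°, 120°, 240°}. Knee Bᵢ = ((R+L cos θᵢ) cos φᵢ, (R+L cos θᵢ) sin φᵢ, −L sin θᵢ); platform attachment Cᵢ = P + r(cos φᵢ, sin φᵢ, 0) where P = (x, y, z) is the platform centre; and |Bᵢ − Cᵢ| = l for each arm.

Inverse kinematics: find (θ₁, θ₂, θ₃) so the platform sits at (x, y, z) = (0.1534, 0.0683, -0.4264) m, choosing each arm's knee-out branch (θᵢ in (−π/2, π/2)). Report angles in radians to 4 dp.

θ₁ = 0.0001, θ₂ = 0.6111, θ₃ = 0.9602

rotate P by −φ1: (0.1534, 0.0683, -0.4264)
  e−x'=-0.0534;  (l²−L²−(e−x')²−y'²−z²)/2L = -0.0534
  √(A²+B²)=0.4297;  θ1 = -1.6954+1.6954 ≈ 0.0001
rotate P by −φ2: (-0.0176, -0.1670, -0.4264)
  A=0.1176, B=-0.4264, C=(l²−L²−A²−y'²−z²)/(2L)=-0.1484
  γ=atan2(-0.4264,0.1176)=-1.3018;  ψ=arccos(-0.3355)=1.9129;  θ2=γ+ψ≈0.6111
arm 3 (φ=240.0°): x'=-0.1358, y'=0.0987
  A=0.2358, B=-0.4264, C=(l²−L²−A²−y'²−z²)/(2L)=-0.2141
  γ=atan2(-0.4264,0.2358)=-1.0656;  ψ=arccos(-0.4394)=2.0257;  θ3=γ+ψ≈0.9602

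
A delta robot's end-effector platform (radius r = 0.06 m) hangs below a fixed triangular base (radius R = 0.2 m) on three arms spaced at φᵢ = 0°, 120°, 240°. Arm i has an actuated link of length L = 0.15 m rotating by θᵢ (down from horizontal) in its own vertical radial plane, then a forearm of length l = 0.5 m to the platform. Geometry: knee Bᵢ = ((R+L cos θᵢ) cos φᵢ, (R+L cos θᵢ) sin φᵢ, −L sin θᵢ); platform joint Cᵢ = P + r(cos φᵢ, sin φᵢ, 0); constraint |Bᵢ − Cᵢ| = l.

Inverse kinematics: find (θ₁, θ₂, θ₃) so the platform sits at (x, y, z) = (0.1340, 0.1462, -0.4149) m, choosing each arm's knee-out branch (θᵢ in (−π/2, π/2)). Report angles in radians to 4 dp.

rotate P by −φ1: (0.1340, 0.1462, -0.4149)
  e−x'=0.0060;  (l²−L²−(e−x')²−y'²−z²)/2L = 0.1132
  θ1 = atan2(B,A) + arccos(C/0.4149) = -0.2617
rotate P by −φ2: (0.0596, -0.1891, -0.4149)
  e−x'=0.0804;  (l²−L²−(e−x')²−y'²−z²)/2L = 0.0437
  √(A²+B²)=0.4226;  θ2 = -1.3794+1.4671 ≈ 0.0877
rotate P by −φ3: (-0.1936, 0.0429, -0.4149)
  A cos θ + B sin θ = C:  0.3336·cos θ + -0.4149·sin θ = -0.1926
  θ3 = atan2(B,A) + arccos(C/0.5324) = 1.0474

θ₁ = -0.2617, θ₂ = 0.0877, θ₃ = 1.0474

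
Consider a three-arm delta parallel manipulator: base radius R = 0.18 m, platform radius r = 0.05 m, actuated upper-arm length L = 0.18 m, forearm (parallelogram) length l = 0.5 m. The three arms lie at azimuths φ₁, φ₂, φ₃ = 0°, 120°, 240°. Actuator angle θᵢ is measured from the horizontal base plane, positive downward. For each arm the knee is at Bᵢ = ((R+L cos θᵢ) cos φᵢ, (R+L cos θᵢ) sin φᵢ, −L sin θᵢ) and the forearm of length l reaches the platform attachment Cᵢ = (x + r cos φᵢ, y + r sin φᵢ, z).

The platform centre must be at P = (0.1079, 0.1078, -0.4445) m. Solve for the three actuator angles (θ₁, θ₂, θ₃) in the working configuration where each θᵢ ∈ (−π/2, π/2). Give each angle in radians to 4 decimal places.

arm 1 (φ=0.0°): x'=0.1079, y'=0.1078
  A cos θ + B sin θ = C:  0.0221·cos θ + -0.4445·sin θ = 0.0220
  γ=atan2(-0.4445,0.0221)=-1.5211;  ψ=arccos(0.0494)=1.5214;  θ1=γ+ψ≈0.0003
rotate P by −φ2: (0.0394, -0.1473, -0.4445)
  A cos θ + B sin θ = C:  0.0906·cos θ + -0.4445·sin θ = -0.0275
  θ2 = atan2(B,A) + arccos(C/0.4536) = 0.2617
φ3=240.0° → target in arm frame (-0.1473, 0.0395)
  A=0.2773, B=-0.4445, C=(l²−L²−A²−y'²−z²)/(2L)=-0.1623
  √(A²+B²)=0.5239;  θ3 = -1.0130+1.8859 ≈ 0.8728

θ₁ = 0.0003, θ₂ = 0.2617, θ₃ = 0.8728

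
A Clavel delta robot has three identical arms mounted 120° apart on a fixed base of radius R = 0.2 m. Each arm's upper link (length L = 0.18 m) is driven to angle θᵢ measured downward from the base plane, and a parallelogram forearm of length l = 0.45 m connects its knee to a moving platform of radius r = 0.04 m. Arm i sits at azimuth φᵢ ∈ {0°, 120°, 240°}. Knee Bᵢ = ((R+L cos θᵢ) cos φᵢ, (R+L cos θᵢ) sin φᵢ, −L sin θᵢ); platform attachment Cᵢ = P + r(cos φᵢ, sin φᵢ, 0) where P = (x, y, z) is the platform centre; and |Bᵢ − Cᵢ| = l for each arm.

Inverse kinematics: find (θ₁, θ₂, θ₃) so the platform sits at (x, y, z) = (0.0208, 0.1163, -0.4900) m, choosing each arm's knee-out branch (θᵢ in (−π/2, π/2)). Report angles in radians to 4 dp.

θ₁ = 0.8726, θ₂ = 0.6110, θ₃ = 1.3089

rotate P by −φ1: (0.0208, 0.1163, -0.4900)
  A cos θ + B sin θ = C:  0.1392·cos θ + -0.4900·sin θ = -0.2858
  √(A²+B²)=0.5094;  θ1 = -1.2940+2.1666 ≈ 0.8726
rotate P by −φ2: (0.0903, -0.0762, -0.4900)
  A cos θ + B sin θ = C:  0.0697·cos θ + -0.4900·sin θ = -0.2240
  θ2 = atan2(B,A) + arccos(C/0.4949) = 0.6110
φ3=240.0° → target in arm frame (-0.1111, -0.0401)
  A=0.2711, B=-0.4900, C=(l²−L²−A²−y'²−z²)/(2L)=-0.4031
  θ3 = atan2(B,A) + arccos(C/0.5600) = 1.3089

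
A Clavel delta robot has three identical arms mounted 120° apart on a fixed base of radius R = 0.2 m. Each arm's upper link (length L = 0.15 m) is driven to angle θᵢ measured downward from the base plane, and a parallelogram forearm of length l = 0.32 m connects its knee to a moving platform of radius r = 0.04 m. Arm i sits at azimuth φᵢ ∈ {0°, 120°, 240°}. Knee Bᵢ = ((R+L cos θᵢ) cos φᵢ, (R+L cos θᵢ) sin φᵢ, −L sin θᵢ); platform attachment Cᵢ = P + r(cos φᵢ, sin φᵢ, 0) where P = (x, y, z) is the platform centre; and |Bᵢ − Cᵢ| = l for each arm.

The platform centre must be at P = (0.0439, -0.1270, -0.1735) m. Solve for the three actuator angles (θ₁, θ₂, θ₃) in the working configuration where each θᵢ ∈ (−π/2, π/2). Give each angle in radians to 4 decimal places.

φ1=0.0° → target in arm frame (0.0439, -0.1270)
  A=0.1161, B=-0.1735, C=(l²−L²−A²−y'²−z²)/(2L)=0.0673
  γ=atan2(-0.1735,0.1161)=-0.9811;  ψ=arccos(0.3224)=1.2426;  θ1=γ+ψ≈0.2615
rotate P by −φ2: (-0.1319, 0.0255, -0.1735)
  e−x'=0.2919;  (l²−L²−(e−x')²−y'²−z²)/2L = -0.1203
  θ2 = atan2(B,A) + arccos(C/0.3396) = 1.3965
arm 3 (φ=240.0°): x'=0.0880, y'=0.1015
  e−x'=0.0720;  (l²−L²−(e−x')²−y'²−z²)/2L = 0.1144
  γ=atan2(-0.1735,0.0720)=-1.1776;  ψ=arccos(0.6089)=0.9161;  θ3=γ+ψ≈-0.2615

θ₁ = 0.2615, θ₂ = 1.3965, θ₃ = -0.2615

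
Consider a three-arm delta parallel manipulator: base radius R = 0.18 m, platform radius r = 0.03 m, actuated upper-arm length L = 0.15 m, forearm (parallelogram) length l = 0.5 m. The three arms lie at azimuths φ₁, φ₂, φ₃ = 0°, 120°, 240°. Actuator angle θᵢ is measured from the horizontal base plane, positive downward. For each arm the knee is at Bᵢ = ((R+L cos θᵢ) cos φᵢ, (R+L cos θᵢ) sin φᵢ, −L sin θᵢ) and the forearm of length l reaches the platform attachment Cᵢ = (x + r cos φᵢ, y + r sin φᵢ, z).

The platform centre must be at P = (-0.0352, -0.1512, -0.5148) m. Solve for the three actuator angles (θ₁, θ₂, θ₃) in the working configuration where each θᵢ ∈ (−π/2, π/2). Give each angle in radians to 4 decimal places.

arm 1 (φ=0.0°): x'=-0.0352, y'=-0.1512
  A=0.1852, B=-0.5148, C=(l²−L²−A²−y'²−z²)/(2L)=-0.3156
  √(A²+B²)=0.5471;  θ1 = -1.2255+2.1857 ≈ 0.9602
φ2=120.0° → target in arm frame (-0.1133, 0.1061)
  e−x'=0.2633;  (l²−L²−(e−x')²−y'²−z²)/2L = -0.3937
  γ=atan2(-0.5148,0.2633)=-1.0980;  ψ=arccos(-0.6809)=2.3198;  θ2=γ+ψ≈1.2219
φ3=240.0° → target in arm frame (0.1485, 0.0451)
  e−x'=0.0015;  (l²−L²−(e−x')²−y'²−z²)/2L = -0.1319
  θ3 = atan2(B,A) + arccos(C/0.5148) = 0.2618

θ₁ = 0.9602, θ₂ = 1.2219, θ₃ = 0.2618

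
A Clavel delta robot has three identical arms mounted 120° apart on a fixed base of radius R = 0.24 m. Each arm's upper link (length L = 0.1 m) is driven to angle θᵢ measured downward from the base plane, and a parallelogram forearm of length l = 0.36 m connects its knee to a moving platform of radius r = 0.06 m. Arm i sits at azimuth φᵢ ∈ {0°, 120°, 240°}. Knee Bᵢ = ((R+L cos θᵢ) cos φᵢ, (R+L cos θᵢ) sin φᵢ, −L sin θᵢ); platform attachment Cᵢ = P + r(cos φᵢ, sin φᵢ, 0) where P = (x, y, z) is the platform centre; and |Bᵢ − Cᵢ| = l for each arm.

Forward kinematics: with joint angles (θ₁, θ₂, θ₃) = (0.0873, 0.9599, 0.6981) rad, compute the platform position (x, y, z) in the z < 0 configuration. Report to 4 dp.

(0.0621, -0.0216, -0.2947)

centre 1 = (0.2796·cos0.0°, 0.2796·sin0.0°, -0.0087) = (0.2796, 0.0000, -0.0087)
φ2=120.0°: virtual centre (-0.1187, 0.2056, -0.0819), radius l
centre 3 = (0.2566·cos240.0°, 0.2566·sin240.0°, -0.0643) = (-0.1283, -0.2222, -0.0643)
|centre ₂|²−|centre ₁|² = -0.0152;  |centre ₃|²−|centre ₁|² = -0.0083
plane₁₂: -0.7966x+0.4111y+-0.1464z = -0.0152
Cramer: x(z) = 0.0147-0.1606z;  y(z) = -0.0084+0.0448z
sphere 1 gives Az²+Bz+C=0 with A=1.0278, B=0.1018, C=-0.0593;  B²−4AC=0.2541;  roots -0.2947, 0.1957;  negative root z = -0.2947
x = 0.0621, y = -0.0216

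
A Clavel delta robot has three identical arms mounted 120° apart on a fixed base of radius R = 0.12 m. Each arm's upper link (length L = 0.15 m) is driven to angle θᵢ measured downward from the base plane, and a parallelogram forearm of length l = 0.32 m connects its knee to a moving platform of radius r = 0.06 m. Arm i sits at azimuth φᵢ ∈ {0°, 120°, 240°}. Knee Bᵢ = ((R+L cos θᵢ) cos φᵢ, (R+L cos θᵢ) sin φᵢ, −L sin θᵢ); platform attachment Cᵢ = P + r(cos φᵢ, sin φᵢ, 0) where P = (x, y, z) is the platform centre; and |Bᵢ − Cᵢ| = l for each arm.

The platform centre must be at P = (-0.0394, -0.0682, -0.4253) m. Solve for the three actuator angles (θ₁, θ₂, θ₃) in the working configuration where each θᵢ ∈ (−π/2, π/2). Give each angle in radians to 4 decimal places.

θ₁ = 1.3088, θ₂ = 1.3087, θ₃ = 0.8723

rotate P by −φ1: (-0.0394, -0.0682, -0.4253)
  A cos θ + B sin θ = C:  0.0994·cos θ + -0.4253·sin θ = -0.3850
  √(A²+B²)=0.4368;  θ1 = -1.3412+2.6500 ≈ 1.3088
rotate P by −φ2: (-0.0394, 0.0682, -0.4253)
  A cos θ + B sin θ = C:  0.0994·cos θ + -0.4253·sin θ = -0.3850
  γ=atan2(-0.4253,0.0994)=-1.3413;  ψ=arccos(-0.8816)=2.6500;  θ2=γ+ψ≈1.3087
rotate P by −φ3: (0.0788, 0.0000, -0.4253)
  A cos θ + B sin θ = C:  -0.0188·cos θ + -0.4253·sin θ = -0.3378
  θ3 = atan2(B,A) + arccos(C/0.4257) = 0.8723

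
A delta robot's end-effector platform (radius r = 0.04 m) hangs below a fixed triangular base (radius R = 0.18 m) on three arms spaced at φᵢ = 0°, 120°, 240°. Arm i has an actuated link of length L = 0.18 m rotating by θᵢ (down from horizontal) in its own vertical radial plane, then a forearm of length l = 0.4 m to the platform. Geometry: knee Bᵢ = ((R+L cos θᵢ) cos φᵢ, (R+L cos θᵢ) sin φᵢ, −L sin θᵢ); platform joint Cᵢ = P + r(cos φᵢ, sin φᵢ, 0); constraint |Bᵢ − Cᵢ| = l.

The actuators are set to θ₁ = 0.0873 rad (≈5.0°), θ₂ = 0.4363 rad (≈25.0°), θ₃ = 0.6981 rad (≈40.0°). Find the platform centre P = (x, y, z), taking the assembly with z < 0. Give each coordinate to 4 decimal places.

S1 = (0.3193·cos0.0°, 0.3193·sin0.0°, -0.0157) = (0.3193, 0.0000, -0.0157)
arm 2 at φ=120.0°: e+L cos θ2 = 0.3031;  S2 = (-0.1516, 0.2625, -0.0761)
arm 3 at φ=240.0°: e+L cos θ3 = 0.2779;  S3 = (-0.1389, -0.2407, -0.1157)
|S₂|²−|S₁|² = -0.0045;  |S₃|²−|S₁|² = -0.0116
[-0.9418 0.5251 -0.1207]·P = -0.0045;  [-0.9165 -0.4813 -0.2000]·P = -0.0116
Cramer: x(z) = 0.0088-0.1746z;  y(z) = 0.0072-0.0831z
sphere 1 gives Az²+Bz+C=0 with A=1.0374, B=0.1386, C=-0.0633;  B²−4AC=0.2819;  roots -0.3227, 0.1891;  negative root z = -0.3227
x = 0.0652, y = 0.0341

(0.0652, 0.0341, -0.3227)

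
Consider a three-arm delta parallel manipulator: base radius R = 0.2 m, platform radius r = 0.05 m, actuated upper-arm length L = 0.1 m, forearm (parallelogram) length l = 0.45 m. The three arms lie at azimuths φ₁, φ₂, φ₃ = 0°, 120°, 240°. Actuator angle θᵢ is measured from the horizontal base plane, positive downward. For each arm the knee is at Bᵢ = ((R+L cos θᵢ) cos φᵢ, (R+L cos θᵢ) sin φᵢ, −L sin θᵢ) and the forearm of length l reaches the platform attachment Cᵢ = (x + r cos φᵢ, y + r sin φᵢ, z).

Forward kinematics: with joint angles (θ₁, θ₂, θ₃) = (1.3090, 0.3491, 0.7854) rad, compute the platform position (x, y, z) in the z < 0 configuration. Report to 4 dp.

arm 1 at φ=0.0°: e+L cos θ1 = 0.1759;  O1 = (0.1759, 0.0000, -0.0966)
O2 = (0.2440·cos120.0°, 0.2440·sin120.0°, -0.0342) = (-0.1220, 0.2113, -0.0342)
φ3=240.0°: virtual centre (-0.1104, -0.1911, -0.0707), radius l
subtract pairs → two planes through P
plane₁₂: -0.5957x+0.4226y+0.1248z = 0.0204
Cramer: x(z) = -0.0287+0.1481z;  y(z) = 0.0078-0.0864z
into |P−O₁|² = l²: 1.0294z² + 0.1312z + -0.1512 = 0;  Δ = 0.6400;  z = -0.4523 or 0.3248 → z<0 root = -0.4523
x = -0.0957, y = 0.0469

(-0.0957, 0.0469, -0.4523)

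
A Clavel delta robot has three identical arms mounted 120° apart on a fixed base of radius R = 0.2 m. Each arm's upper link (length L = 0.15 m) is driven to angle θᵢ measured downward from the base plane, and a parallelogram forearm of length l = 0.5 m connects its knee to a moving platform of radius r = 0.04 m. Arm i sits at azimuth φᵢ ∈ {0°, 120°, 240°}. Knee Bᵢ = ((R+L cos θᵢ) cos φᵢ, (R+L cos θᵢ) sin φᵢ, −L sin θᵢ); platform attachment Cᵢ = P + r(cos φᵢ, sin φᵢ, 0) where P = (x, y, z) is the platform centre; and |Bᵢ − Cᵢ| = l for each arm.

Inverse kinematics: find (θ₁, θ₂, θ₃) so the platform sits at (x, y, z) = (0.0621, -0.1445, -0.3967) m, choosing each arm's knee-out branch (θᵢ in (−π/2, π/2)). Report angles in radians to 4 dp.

φ1=0.0° → target in arm frame (0.0621, -0.1445)
  e−x'=0.0979;  (l²−L²−(e−x')²−y'²−z²)/2L = 0.1322
  √(A²+B²)=0.4086;  θ1 = -1.3288+1.2413 ≈ -0.0876
rotate P by −φ2: (-0.1562, 0.0185, -0.3967)
  e−x'=0.3162;  (l²−L²−(e−x')²−y'²−z²)/2L = -0.1006
  γ=atan2(-0.3967,0.3162)=-0.8979;  ψ=arccos(-0.1984)=1.7705;  θ2=γ+ψ≈0.8726
φ3=240.0° → target in arm frame (0.0941, 0.1260)
  A=0.0659, B=-0.3967, C=(l²−L²−A²−y'²−z²)/(2L)=0.1663
  θ3 = atan2(B,A) + arccos(C/0.4021) = -0.2618

θ₁ = -0.0876, θ₂ = 0.8726, θ₃ = -0.2618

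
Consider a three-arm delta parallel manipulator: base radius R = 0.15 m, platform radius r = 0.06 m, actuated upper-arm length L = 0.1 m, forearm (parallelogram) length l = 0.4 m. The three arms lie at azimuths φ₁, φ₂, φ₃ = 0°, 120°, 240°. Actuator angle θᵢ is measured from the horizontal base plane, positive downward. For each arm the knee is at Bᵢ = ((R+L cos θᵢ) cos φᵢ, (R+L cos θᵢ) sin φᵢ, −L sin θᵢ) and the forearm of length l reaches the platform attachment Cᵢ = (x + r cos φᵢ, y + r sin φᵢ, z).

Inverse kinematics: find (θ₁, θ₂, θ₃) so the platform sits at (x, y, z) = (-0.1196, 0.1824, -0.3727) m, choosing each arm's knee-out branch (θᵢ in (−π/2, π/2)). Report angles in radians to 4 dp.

θ₁ = 1.3959, θ₂ = -0.2619, θ₃ = 1.3088

rotate P by −φ1: (-0.1196, 0.1824, -0.3727)
  A cos θ + B sin θ = C:  0.2096·cos θ + -0.3727·sin θ = -0.3305
  θ1 = atan2(B,A) + arccos(C/0.4276) = 1.3959
rotate P by −φ2: (0.2178, 0.0124, -0.3727)
  A=-0.1278, B=-0.3727, C=(l²−L²−A²−y'²−z²)/(2L)=-0.0269
  √(A²+B²)=0.3940;  θ2 = -1.9010+1.6391 ≈ -0.2619
arm 3 (φ=240.0°): x'=-0.0982, y'=-0.1948
  A cos θ + B sin θ = C:  0.1882·cos θ + -0.3727·sin θ = -0.3112
  θ3 = atan2(B,A) + arccos(C/0.4175) = 1.3088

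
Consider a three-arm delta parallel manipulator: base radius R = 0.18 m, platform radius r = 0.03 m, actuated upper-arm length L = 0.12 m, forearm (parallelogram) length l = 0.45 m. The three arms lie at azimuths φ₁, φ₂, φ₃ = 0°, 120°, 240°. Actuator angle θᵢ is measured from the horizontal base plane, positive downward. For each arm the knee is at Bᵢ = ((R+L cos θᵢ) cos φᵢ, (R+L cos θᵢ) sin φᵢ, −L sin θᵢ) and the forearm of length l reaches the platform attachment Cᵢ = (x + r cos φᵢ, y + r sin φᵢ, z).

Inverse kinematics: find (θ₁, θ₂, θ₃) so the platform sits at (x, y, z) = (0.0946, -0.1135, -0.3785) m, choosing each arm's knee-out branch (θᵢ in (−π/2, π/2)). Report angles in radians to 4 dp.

arm 1 (φ=0.0°): x'=0.0946, y'=-0.1135
  A=0.0554, B=-0.3785, C=(l²−L²−A²−y'²−z²)/(2L)=0.1204
  θ1 = atan2(B,A) + arccos(C/0.3825) = -0.1747
arm 2 (φ=120.0°): x'=-0.1456, y'=-0.0252
  e−x'=0.2956;  (l²−L²−(e−x')²−y'²−z²)/2L = -0.1799
  θ2 = atan2(B,A) + arccos(C/0.4802) = 1.0469
φ3=240.0° → target in arm frame (0.0510, 0.1387)
  A=0.0990, B=-0.3785, C=(l²−L²−A²−y'²−z²)/(2L)=0.0659
  √(A²+B²)=0.3912;  θ3 = -1.3150+1.4017 ≈ 0.0867

θ₁ = -0.1747, θ₂ = 1.0469, θ₃ = 0.0867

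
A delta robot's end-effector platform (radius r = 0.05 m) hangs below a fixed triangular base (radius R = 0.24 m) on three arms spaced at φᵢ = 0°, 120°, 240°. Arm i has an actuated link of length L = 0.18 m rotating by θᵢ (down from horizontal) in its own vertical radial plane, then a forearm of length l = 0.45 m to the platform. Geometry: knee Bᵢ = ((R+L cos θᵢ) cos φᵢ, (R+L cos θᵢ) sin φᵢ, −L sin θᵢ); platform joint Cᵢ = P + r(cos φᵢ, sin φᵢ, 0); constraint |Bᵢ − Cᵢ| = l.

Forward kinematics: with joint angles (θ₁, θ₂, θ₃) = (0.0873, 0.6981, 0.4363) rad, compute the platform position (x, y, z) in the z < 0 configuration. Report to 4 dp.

φ1=0.0°: virtual centre (0.3693, 0.0000, -0.0157), radius l
arm 2 at φ=120.0°: (R−r)+L cos θ2 = 0.3279;  O2 = (-0.1639, 0.2840, -0.1157)
arm 3 at φ=240.0°: (R−r)+L cos θ3 = 0.3531;  O3 = (-0.1766, -0.3058, -0.0761)
subtract pairs → two planes through P
[-1.0665 0.5679 -0.2000]·P = -0.0157;  [-1.0918 -0.6117 -0.1207]·P = -0.0061
det = 1.2724;  x = 0.0103+-0.1500z,  y = -0.0084+0.0704z
sphere 1 gives Az²+Bz+C=0 with A=1.0275, B=0.1379, C=-0.0733;  B²−4AC=0.3203;  roots -0.3425, 0.2083;  negative root z = -0.3425
x = 0.0617, y = -0.0325

(0.0617, -0.0325, -0.3425)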